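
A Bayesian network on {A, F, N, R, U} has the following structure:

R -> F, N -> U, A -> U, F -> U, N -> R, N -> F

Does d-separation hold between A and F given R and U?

3 paths connect A and F; each must be blocked for d-separation to hold:
Path 1: A → U ← F
  U is a collider and U is conditioned on, which opens it — no node blocks this path, so it is active.
Path 2: A → U ← N → F
  U is a collider and U is conditioned on, which opens it; N is a fork and N is not conditioned on — no node blocks this path, so it is active.
Path 3: A → U ← N → R → F
  R is a chain here and R is conditioned on, so the path is blocked at R.
Since the path A → U ← F is active, A and F are not d-separated given {R, U}.

No — A and F are not d-separated given {R, U}.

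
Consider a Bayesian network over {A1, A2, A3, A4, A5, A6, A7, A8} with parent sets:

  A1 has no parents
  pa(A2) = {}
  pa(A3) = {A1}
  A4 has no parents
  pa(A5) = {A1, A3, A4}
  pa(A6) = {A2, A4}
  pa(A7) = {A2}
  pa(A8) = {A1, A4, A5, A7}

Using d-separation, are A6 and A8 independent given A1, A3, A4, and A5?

No — A6 and A8 are not d-separated given {A1, A3, A4, A5}.

We examine all 5 paths between A6 and A8:
Path 1: A6 ← A4 → A5 ← A1 → A8
  A4 is a fork here and A4 is conditioned on, so the path is blocked at A4.
Path 2: A6 ← A4 → A5 ← A3 ← A1 → A8
  A4 is a fork here and A4 is conditioned on, so the path is blocked at A4.
Path 3: A6 ← A4 → A5 → A8
  A4 is a fork here and A4 is conditioned on, so the path is blocked at A4.
Path 4: A6 ← A4 → A8
  A4 is a fork here and A4 is conditioned on, so the path is blocked at A4.
Path 5: A6 ← A2 → A7 → A8
  A2 is a fork and A2 is not conditioned on; A7 is a chain and A7 is not conditioned on — no node blocks this path, so it is active.
Because an active path exists, A6 and A8 are not d-separated.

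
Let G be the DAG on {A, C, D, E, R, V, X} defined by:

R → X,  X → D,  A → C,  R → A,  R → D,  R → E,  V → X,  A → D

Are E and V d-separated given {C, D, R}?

Yes

There are 3 undirected paths between E and V; checking each against the conditioning set {C, D, R}:
Path 1: E ← R → D ← X ← V
  R is a fork here and R is conditioned on, so the path is blocked at R.
Path 2: E ← R → A → D ← X ← V
  R is a fork here and R is conditioned on, so the path is blocked at R.
Path 3: E ← R → X ← V
  R is a fork here and R is conditioned on, so the path is blocked at R.
Every path is blocked, so E and V are d-separated given {C, D, R}.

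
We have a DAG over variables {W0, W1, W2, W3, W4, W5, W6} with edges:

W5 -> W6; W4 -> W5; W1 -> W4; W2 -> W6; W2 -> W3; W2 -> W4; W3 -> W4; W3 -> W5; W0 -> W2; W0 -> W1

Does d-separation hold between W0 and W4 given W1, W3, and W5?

No — W0 and W4 are not d-separated given {W1, W3, W5}.

We examine all 6 paths between W0 and W4:
Path 1: W0 → W1 → W4
  W1 is a chain here and W1 is conditioned on, so the path is blocked at W1.
Path 2: W0 → W2 → W3 → W5 ← W4
  W3 is a chain here and W3 is conditioned on, so the path is blocked at W3.
Path 3: W0 → W2 → W3 → W4
  W3 is a chain here and W3 is conditioned on, so the path is blocked at W3.
Path 4: W0 → W2 → W6 ← W5 ← W3 → W4
  W6 is a collider here and neither W6 nor any of its descendants is conditioned on, so the collider stays closed — the path is blocked at W6.
Path 5: W0 → W2 → W6 ← W5 ← W4
  W6 is a collider here and neither W6 nor any of its descendants is conditioned on, so the collider stays closed — the path is blocked at W6.
Path 6: W0 → W2 → W4
  W2 is a chain and W2 is not conditioned on — no node blocks this path, so it is active.
Because an active path exists, W0 and W4 are not d-separated.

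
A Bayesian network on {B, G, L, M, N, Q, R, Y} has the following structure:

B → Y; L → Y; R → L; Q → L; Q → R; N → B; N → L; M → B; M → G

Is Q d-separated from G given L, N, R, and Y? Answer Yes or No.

Enumerating the 4 paths from Q to G and testing each for blocking by {L, N, R, Y}:
  1. Q → L → Y ← B ← M → G — L:chain[blocks]; Y:collider[open]; B:chain[open]; M:fork[open] ⇒ blocked
  2. Q → L ← N → B ← M → G — L:collider[open]; N:fork[blocks]; B:collider[open]; M:fork[open] ⇒ blocked
  3. Q → R → L → Y ← B ← M → G — R:chain[blocks]; L:chain[blocks]; Y:collider[open]; B:chain[open]; M:fork[open] ⇒ blocked
  4. Q → R → L ← N → B ← M → G — R:chain[blocks]; L:collider[open]; N:fork[blocks]; B:collider[open]; M:fork[open] ⇒ blocked
Every path is blocked, so Q and G are d-separated given {L, N, R, Y}.

Yes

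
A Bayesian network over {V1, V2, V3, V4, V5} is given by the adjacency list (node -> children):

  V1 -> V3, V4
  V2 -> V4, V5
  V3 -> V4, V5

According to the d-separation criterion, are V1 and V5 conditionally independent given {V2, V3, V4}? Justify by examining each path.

Yes

There are 4 undirected paths between V1 and V5; checking each against the conditioning set {V2, V3, V4}:
Path 1: V1 → V3 → V4 ← V2 → V5
  V3 is a chain here and V3 is conditioned on, so the path is blocked at V3.
Path 2: V1 → V3 → V5
  V3 is a chain here and V3 is conditioned on, so the path is blocked at V3.
Path 3: V1 → V4 ← V3 → V5
  V3 is a fork here and V3 is conditioned on, so the path is blocked at V3.
Path 4: V1 → V4 ← V2 → V5
  V2 is a fork here and V2 is conditioned on, so the path is blocked at V2.
Every path is blocked, so V1 and V5 are d-separated given {V2, V3, V4}.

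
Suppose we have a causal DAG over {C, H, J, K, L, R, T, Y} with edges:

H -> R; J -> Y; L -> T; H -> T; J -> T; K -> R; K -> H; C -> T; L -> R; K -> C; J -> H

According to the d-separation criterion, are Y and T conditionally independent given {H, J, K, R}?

There are 6 undirected paths between Y and T; checking each against the conditioning set {H, J, K, R}:
Path 1: Y ← J → T
  J is a fork here and J is conditioned on, so the path is blocked at J.
Path 2: Y ← J → H → T
  J is a fork here and J is conditioned on, so the path is blocked at J.
Path 3: Y ← J → H → R ← L → T
  J is a fork here and J is conditioned on, so the path is blocked at J.
Path 4: Y ← J → H → R ← K → C → T
  J is a fork here and J is conditioned on, so the path is blocked at J.
Path 5: Y ← J → H ← K → R ← L → T
  J is a fork here and J is conditioned on, so the path is blocked at J.
Path 6: Y ← J → H ← K → C → T
  J is a fork here and J is conditioned on, so the path is blocked at J.
Every path is blocked, so Y and T are d-separated given {H, J, K, R}.

Yes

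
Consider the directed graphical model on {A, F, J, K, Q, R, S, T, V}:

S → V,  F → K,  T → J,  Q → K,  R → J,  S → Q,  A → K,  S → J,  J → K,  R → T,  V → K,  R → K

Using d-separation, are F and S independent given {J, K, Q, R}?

No

5 paths connect F and S; each must be blocked for d-separation to hold:
  1. F → K ← J ← S — K:collider[open]; J:chain[blocks] ⇒ blocked
  2. F → K ← Q ← S — K:collider[open]; Q:chain[blocks] ⇒ blocked
  3. F → K ← V ← S — K:collider[open]; V:chain[open] ⇒ active
  4. F → K ← R → J ← S — K:collider[open]; R:fork[blocks]; J:collider[open] ⇒ blocked
  5. F → K ← R → T → J ← S — K:collider[open]; R:fork[blocks]; T:chain[open]; J:collider[open] ⇒ blocked
At least one path is unblocked, so d-separation fails.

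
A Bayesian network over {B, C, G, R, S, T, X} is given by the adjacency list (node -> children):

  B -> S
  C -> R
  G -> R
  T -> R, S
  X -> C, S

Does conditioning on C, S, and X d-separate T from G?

Yes

2 paths connect T and G; each must be blocked for d-separation to hold:
  1. T → R ← G — R:collider[blocks] ⇒ blocked
  2. T → S ← X → C → R ← G — S:collider[open]; X:fork[blocks]; C:chain[blocks]; R:collider[blocks] ⇒ blocked
Since every path is blocked, d-separation holds.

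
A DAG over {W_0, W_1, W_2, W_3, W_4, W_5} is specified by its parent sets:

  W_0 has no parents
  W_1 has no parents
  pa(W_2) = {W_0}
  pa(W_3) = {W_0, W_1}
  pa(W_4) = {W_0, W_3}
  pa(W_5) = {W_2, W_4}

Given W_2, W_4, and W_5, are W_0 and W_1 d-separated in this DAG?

We examine all 3 paths between W_0 and W_1:
  1. W_0 → W_4 ← W_3 ← W_1 — W_4:collider[open]; W_3:chain[open] ⇒ active
  2. W_0 → W_2 → W_5 ← W_4 ← W_3 ← W_1 — W_2:chain[blocks]; W_5:collider[open]; W_4:chain[blocks]; W_3:chain[open] ⇒ blocked
  3. W_0 → W_3 ← W_1 — W_3:collider[open] ⇒ active
At least one path is unblocked, so d-separation fails.

No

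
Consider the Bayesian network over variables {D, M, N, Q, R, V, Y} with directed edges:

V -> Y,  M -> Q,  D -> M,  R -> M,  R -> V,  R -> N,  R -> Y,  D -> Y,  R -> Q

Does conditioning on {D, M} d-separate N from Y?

No

There are 4 undirected paths between N and Y; checking each against the conditioning set {D, M}:
Path 1: N ← R → Q ← M ← D → Y
  Q is a collider here and neither Q nor any of its descendants is conditioned on, so the collider stays closed — the path is blocked at Q.
Path 2: N ← R → V → Y
  R is a fork and R is not conditioned on; V is a chain and V is not conditioned on — no node blocks this path, so it is active.
Path 3: N ← R → Y
  R is a fork and R is not conditioned on — no node blocks this path, so it is active.
Path 4: N ← R → M ← D → Y
  D is a fork here and D is conditioned on, so the path is blocked at D.
At least one path is unblocked, so d-separation fails.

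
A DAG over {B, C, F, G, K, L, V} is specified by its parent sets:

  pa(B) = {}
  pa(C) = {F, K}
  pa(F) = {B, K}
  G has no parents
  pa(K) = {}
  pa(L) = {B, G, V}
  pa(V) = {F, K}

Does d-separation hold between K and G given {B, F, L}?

There are 6 undirected paths between K and G; checking each against the conditioning set {B, F, L}:
  1. K → C ← F ← B → L ← G — C:collider[blocks]; F:chain[blocks]; B:fork[blocks]; L:collider[open] ⇒ blocked
  2. K → C ← F → V → L ← G — C:collider[blocks]; F:fork[blocks]; V:chain[open]; L:collider[open] ⇒ blocked
  3. K → F ← B → L ← G — F:collider[open]; B:fork[blocks]; L:collider[open] ⇒ blocked
  4. K → F → V → L ← G — F:chain[blocks]; V:chain[open]; L:collider[open] ⇒ blocked
  5. K → V → L ← G — V:chain[open]; L:collider[open] ⇒ active
  6. K → V ← F ← B → L ← G — V:collider[open]; F:chain[blocks]; B:fork[blocks]; L:collider[open] ⇒ blocked
At least one path is unblocked, so d-separation fails.

No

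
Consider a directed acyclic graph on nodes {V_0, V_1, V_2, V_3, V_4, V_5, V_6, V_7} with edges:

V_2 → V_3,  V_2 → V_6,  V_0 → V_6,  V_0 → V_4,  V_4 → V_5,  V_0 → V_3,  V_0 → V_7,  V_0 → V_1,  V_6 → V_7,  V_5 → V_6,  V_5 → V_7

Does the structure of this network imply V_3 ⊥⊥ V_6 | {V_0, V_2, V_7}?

There are 6 undirected paths between V_3 and V_6; checking each against the conditioning set {V_0, V_2, V_7}:
Path 1: V_3 ← V_2 → V_6
  V_2 is a fork here and V_2 is conditioned on, so the path is blocked at V_2.
Path 2: V_3 ← V_0 → V_7 ← V_6
  V_0 is a fork here and V_0 is conditioned on, so the path is blocked at V_0.
Path 3: V_3 ← V_0 → V_7 ← V_5 → V_6
  V_0 is a fork here and V_0 is conditioned on, so the path is blocked at V_0.
Path 4: V_3 ← V_0 → V_4 → V_5 → V_7 ← V_6
  V_0 is a fork here and V_0 is conditioned on, so the path is blocked at V_0.
Path 5: V_3 ← V_0 → V_4 → V_5 → V_6
  V_0 is a fork here and V_0 is conditioned on, so the path is blocked at V_0.
Path 6: V_3 ← V_0 → V_6
  V_0 is a fork here and V_0 is conditioned on, so the path is blocked at V_0.
All paths are blocked; V_3 ⊥ V_6 | {V_0, V_2, V_7} holds.

Yes — V_3 and V_6 are d-separated given {V_0, V_2, V_7}.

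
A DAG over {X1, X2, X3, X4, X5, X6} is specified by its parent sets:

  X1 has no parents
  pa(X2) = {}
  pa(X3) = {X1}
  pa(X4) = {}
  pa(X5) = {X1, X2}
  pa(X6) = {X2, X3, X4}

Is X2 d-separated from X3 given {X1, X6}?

2 paths connect X2 and X3; each must be blocked for d-separation to hold:
Path 1: X2 → X5 ← X1 → X3
  X5 is a collider here and neither X5 nor any of its descendants is conditioned on, so the collider stays closed — the path is blocked at X5.
Path 2: X2 → X6 ← X3
  X6 is a collider and X6 is conditioned on, which opens it — no node blocks this path, so it is active.
Since the path X2 → X6 ← X3 is active, X2 and X3 are not d-separated given {X1, X6}.

No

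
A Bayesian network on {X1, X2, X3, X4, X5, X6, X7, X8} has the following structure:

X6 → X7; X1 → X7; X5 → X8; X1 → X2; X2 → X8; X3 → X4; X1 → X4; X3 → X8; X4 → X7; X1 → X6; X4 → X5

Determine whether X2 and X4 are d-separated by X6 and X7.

There are 5 undirected paths between X2 and X4; checking each against the conditioning set {X6, X7}:
Path 1: X2 ← X1 → X6 → X7 ← X4
  X6 is a chain here and X6 is conditioned on, so the path is blocked at X6.
Path 2: X2 ← X1 → X4
  X1 is a fork and X1 is not conditioned on — no node blocks this path, so it is active.
Path 3: X2 ← X1 → X7 ← X4
  X1 is a fork and X1 is not conditioned on; X7 is a collider and X7 is conditioned on, which opens it — no node blocks this path, so it is active.
Path 4: X2 → X8 ← X5 ← X4
  X8 is a collider here and neither X8 nor any of its descendants is conditioned on, so the collider stays closed — the path is blocked at X8.
Path 5: X2 → X8 ← X3 → X4
  X8 is a collider here and neither X8 nor any of its descendants is conditioned on, so the collider stays closed — the path is blocked at X8.
Because an active path exists, X2 and X4 are not d-separated.

No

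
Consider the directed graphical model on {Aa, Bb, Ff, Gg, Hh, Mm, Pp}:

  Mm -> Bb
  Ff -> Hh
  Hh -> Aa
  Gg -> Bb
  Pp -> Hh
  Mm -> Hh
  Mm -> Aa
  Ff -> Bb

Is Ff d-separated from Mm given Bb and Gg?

We examine all 3 paths between Ff and Mm:
Path 1: Ff → Bb ← Mm
  Bb is a collider and Bb is conditioned on, which opens it — no node blocks this path, so it is active.
Path 2: Ff → Hh → Aa ← Mm
  Aa is a collider here and neither Aa nor any of its descendants is conditioned on, so the collider stays closed — the path is blocked at Aa.
Path 3: Ff → Hh ← Mm
  Hh is a collider here and neither Hh nor any of its descendants is conditioned on, so the collider stays closed — the path is blocked at Hh.
At least one path is unblocked, so d-separation fails.

No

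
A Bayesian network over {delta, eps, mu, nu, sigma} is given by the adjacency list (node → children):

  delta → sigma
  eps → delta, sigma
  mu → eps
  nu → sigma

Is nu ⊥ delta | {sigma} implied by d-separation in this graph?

No

2 paths connect nu and delta; each must be blocked for d-separation to hold:
Path 1: nu → sigma ← delta
  sigma is a collider and sigma is conditioned on, which opens it — no node blocks this path, so it is active.
Path 2: nu → sigma ← eps → delta
  sigma is a collider and sigma is conditioned on, which opens it; eps is a fork and eps is not conditioned on — no node blocks this path, so it is active.
Since the path nu → sigma ← delta is active, nu and delta are not d-separated given {sigma}.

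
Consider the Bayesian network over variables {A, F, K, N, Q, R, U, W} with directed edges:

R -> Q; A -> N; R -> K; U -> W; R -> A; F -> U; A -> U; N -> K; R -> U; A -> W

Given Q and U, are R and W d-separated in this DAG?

No

We examine all 6 paths between R and W:
  1. R → K ← N ← A → U → W — K:collider[blocks]; N:chain[open]; A:fork[open]; U:chain[blocks] ⇒ blocked
  2. R → K ← N ← A → W — K:collider[blocks]; N:chain[open]; A:fork[open] ⇒ blocked
  3. R → U → W — U:chain[blocks] ⇒ blocked
  4. R → U ← A → W — U:collider[open]; A:fork[open] ⇒ active
  5. R → A → U → W — A:chain[open]; U:chain[blocks] ⇒ blocked
  6. R → A → W — A:chain[open] ⇒ active
At least one path is unblocked, so d-separation fails.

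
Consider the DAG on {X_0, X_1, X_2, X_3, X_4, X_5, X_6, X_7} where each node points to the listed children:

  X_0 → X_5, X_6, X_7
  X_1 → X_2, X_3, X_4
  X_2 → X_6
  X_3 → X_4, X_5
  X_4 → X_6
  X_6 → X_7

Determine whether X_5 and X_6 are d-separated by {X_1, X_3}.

No

Enumerating the 6 paths from X_5 to X_6 and testing each for blocking by {X_1, X_3}:
Path 1: X_5 ← X_0 → X_7 ← X_6
  X_7 is a collider here and neither X_7 nor any of its descendants is conditioned on, so the collider stays closed — the path is blocked at X_7.
Path 2: X_5 ← X_0 → X_6
  X_0 is a fork and X_0 is not conditioned on — no node blocks this path, so it is active.
Path 3: X_5 ← X_3 → X_4 → X_6
  X_3 is a fork here and X_3 is conditioned on, so the path is blocked at X_3.
Path 4: X_5 ← X_3 → X_4 ← X_1 → X_2 → X_6
  X_3 is a fork here and X_3 is conditioned on, so the path is blocked at X_3.
Path 5: X_5 ← X_3 ← X_1 → X_4 → X_6
  X_3 is a chain here and X_3 is conditioned on, so the path is blocked at X_3.
Path 6: X_5 ← X_3 ← X_1 → X_2 → X_6
  X_3 is a chain here and X_3 is conditioned on, so the path is blocked at X_3.
Since the path X_5 ← X_0 → X_6 is active, X_5 and X_6 are not d-separated given {X_1, X_3}.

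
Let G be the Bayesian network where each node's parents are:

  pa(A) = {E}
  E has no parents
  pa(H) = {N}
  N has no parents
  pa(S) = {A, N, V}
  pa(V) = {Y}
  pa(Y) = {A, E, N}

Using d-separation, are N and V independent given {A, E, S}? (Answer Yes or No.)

No — N and V are not d-separated given {A, E, S}.

Enumerating the 6 paths from N to V and testing each for blocking by {A, E, S}:
  1. N → S ← A → Y → V — S:collider[open]; A:fork[blocks]; Y:chain[open] ⇒ blocked
  2. N → S ← A ← E → Y → V — S:collider[open]; A:chain[blocks]; E:fork[blocks]; Y:chain[open] ⇒ blocked
  3. N → S ← V — S:collider[open] ⇒ active
  4. N → Y ← A → S ← V — Y:collider[open]; A:fork[blocks]; S:collider[open] ⇒ blocked
  5. N → Y ← E → A → S ← V — Y:collider[open]; E:fork[blocks]; A:chain[blocks]; S:collider[open] ⇒ blocked
  6. N → Y → V — Y:chain[open] ⇒ active
Since the path N → S ← V is active, N and V are not d-separated given {A, E, S}.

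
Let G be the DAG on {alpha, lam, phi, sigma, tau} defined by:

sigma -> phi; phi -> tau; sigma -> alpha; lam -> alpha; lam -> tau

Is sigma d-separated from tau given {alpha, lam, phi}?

Yes

2 paths connect sigma and tau; each must be blocked for d-separation to hold:
Path 1: sigma → phi → tau
  phi is a chain here and phi is conditioned on, so the path is blocked at phi.
Path 2: sigma → alpha ← lam → tau
  lam is a fork here and lam is conditioned on, so the path is blocked at lam.
Every path is blocked, so sigma and tau are d-separated given {alpha, lam, phi}.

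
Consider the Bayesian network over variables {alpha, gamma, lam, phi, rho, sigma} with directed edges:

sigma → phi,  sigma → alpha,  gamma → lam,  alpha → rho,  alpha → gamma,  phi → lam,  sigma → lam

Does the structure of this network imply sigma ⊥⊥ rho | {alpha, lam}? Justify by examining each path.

Yes

3 paths connect sigma and rho; each must be blocked for d-separation to hold:
  1. sigma → alpha → rho — alpha:chain[blocks] ⇒ blocked
  2. sigma → phi → lam ← gamma ← alpha → rho — phi:chain[open]; lam:collider[open]; gamma:chain[open]; alpha:fork[blocks] ⇒ blocked
  3. sigma → lam ← gamma ← alpha → rho — lam:collider[open]; gamma:chain[open]; alpha:fork[blocks] ⇒ blocked
All paths are blocked; sigma ⊥ rho | {alpha, lam} holds.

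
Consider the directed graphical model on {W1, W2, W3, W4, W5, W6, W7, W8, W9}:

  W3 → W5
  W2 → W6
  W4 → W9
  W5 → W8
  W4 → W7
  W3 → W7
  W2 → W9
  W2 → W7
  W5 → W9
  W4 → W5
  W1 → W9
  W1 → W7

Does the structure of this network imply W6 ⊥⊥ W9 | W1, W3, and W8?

No

We examine all 6 paths between W6 and W9:
Path 1: W6 ← W2 → W7 ← W1 → W9
  W7 is a collider here and neither W7 nor any of its descendants is conditioned on, so the collider stays closed — the path is blocked at W7.
Path 2: W6 ← W2 → W7 ← W4 → W5 → W9
  W7 is a collider here and neither W7 nor any of its descendants is conditioned on, so the collider stays closed — the path is blocked at W7.
Path 3: W6 ← W2 → W7 ← W4 → W9
  W7 is a collider here and neither W7 nor any of its descendants is conditioned on, so the collider stays closed — the path is blocked at W7.
Path 4: W6 ← W2 → W7 ← W3 → W5 ← W4 → W9
  W7 is a collider here and neither W7 nor any of its descendants is conditioned on, so the collider stays closed — the path is blocked at W7.
Path 5: W6 ← W2 → W7 ← W3 → W5 → W9
  W7 is a collider here and neither W7 nor any of its descendants is conditioned on, so the collider stays closed — the path is blocked at W7.
Path 6: W6 ← W2 → W9
  W2 is a fork and W2 is not conditioned on — no node blocks this path, so it is active.
Since the path W6 ← W2 → W9 is active, W6 and W9 are not d-separated given {W1, W3, W8}.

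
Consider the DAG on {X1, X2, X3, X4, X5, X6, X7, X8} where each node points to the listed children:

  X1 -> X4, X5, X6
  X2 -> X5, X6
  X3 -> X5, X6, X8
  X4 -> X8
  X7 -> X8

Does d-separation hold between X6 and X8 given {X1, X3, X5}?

We examine all 6 paths between X6 and X8:
  1. X6 ← X1 → X4 → X8 — X1:fork[blocks]; X4:chain[open] ⇒ blocked
  2. X6 ← X1 → X5 ← X3 → X8 — X1:fork[blocks]; X5:collider[open]; X3:fork[blocks] ⇒ blocked
  3. X6 ← X3 → X5 ← X1 → X4 → X8 — X3:fork[blocks]; X5:collider[open]; X1:fork[blocks]; X4:chain[open] ⇒ blocked
  4. X6 ← X3 → X8 — X3:fork[blocks] ⇒ blocked
  5. X6 ← X2 → X5 ← X1 → X4 → X8 — X2:fork[open]; X5:collider[open]; X1:fork[blocks]; X4:chain[open] ⇒ blocked
  6. X6 ← X2 → X5 ← X3 → X8 — X2:fork[open]; X5:collider[open]; X3:fork[blocks] ⇒ blocked
Every path is blocked, so X6 and X8 are d-separated given {X1, X3, X5}.

Yes — X6 and X8 are d-separated given {X1, X3, X5}.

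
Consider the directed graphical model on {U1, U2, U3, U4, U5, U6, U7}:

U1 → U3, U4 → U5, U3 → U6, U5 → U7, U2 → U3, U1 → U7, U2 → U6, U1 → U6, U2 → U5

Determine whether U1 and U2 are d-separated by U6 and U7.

No

We examine all 5 paths between U1 and U2:
  1. U1 → U6 ← U2 — U6:collider[open] ⇒ active
  2. U1 → U6 ← U3 ← U2 — U6:collider[open]; U3:chain[open] ⇒ active
  3. U1 → U7 ← U5 ← U2 — U7:collider[open]; U5:chain[open] ⇒ active
  4. U1 → U3 → U6 ← U2 — U3:chain[open]; U6:collider[open] ⇒ active
  5. U1 → U3 ← U2 — U3:collider[open] ⇒ active
Since the path U1 → U6 ← U2 is active, U1 and U2 are not d-separated given {U6, U7}.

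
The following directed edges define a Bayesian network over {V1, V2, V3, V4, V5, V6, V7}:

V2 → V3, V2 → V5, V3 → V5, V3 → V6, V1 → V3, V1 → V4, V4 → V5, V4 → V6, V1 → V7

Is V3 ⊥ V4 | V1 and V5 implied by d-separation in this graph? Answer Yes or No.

4 paths connect V3 and V4; each must be blocked for d-separation to hold:
  1. V3 ← V1 → V4 — V1:fork[blocks] ⇒ blocked
  2. V3 ← V2 → V5 ← V4 — V2:fork[open]; V5:collider[open] ⇒ active
  3. V3 → V6 ← V4 — V6:collider[blocks] ⇒ blocked
  4. V3 → V5 ← V4 — V5:collider[open] ⇒ active
Since the path V3 ← V2 → V5 ← V4 is active, V3 and V4 are not d-separated given {V1, V5}.

No — V3 and V4 are not d-separated given {V1, V5}.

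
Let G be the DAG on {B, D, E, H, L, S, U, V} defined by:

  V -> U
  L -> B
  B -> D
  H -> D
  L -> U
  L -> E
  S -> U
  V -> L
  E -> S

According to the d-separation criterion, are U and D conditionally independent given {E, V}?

We examine all 3 paths between U and D:
Path 1: U ← L → B → D
  L is a fork and L is not conditioned on; B is a chain and B is not conditioned on — no node blocks this path, so it is active.
Path 2: U ← V → L → B → D
  V is a fork here and V is conditioned on, so the path is blocked at V.
Path 3: U ← S ← E ← L → B → D
  E is a chain here and E is conditioned on, so the path is blocked at E.
Since the path U ← L → B → D is active, U and D are not d-separated given {E, V}.

No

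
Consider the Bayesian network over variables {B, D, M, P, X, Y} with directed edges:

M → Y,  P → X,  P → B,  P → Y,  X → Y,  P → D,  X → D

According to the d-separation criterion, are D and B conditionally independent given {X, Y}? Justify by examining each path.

No

Enumerating the 3 paths from D to B and testing each for blocking by {X, Y}:
Path 1: D ← X → Y ← P → B
  X is a fork here and X is conditioned on, so the path is blocked at X.
Path 2: D ← X ← P → B
  X is a chain here and X is conditioned on, so the path is blocked at X.
Path 3: D ← P → B
  P is a fork and P is not conditioned on — no node blocks this path, so it is active.
Since the path D ← P → B is active, D and B are not d-separated given {X, Y}.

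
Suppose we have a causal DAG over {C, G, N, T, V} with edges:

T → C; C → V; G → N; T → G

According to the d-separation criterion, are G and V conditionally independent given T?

Yes

Only one path connects G and V:
Path 1: G ← T → C → V
  T is a fork here and T is conditioned on, so the path is blocked at T.
Since every path is blocked, d-separation holds.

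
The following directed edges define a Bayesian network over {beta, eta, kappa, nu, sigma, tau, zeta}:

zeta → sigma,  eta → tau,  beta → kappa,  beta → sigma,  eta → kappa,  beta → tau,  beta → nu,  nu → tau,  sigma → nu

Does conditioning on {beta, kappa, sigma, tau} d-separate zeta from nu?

Yes — zeta and nu are d-separated given {beta, kappa, sigma, tau}.

Enumerating the 4 paths from zeta to nu and testing each for blocking by {beta, kappa, sigma, tau}:
Path 1: zeta → sigma → nu
  sigma is a chain here and sigma is conditioned on, so the path is blocked at sigma.
Path 2: zeta → sigma ← beta → nu
  beta is a fork here and beta is conditioned on, so the path is blocked at beta.
Path 3: zeta → sigma ← beta → kappa ← eta → tau ← nu
  beta is a fork here and beta is conditioned on, so the path is blocked at beta.
Path 4: zeta → sigma ← beta → tau ← nu
  beta is a fork here and beta is conditioned on, so the path is blocked at beta.
Every path is blocked, so zeta and nu are d-separated given {beta, kappa, sigma, tau}.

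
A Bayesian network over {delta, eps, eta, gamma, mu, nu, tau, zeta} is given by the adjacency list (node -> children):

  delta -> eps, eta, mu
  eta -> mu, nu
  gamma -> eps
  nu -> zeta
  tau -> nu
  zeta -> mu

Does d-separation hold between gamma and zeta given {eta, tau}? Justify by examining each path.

Yes — gamma and zeta are d-separated given {eta, tau}.

Enumerating the 4 paths from gamma to zeta and testing each for blocking by {eta, tau}:
Path 1: gamma → eps ← delta → mu ← zeta
  eps is a collider here and neither eps nor any of its descendants is conditioned on, so the collider stays closed — the path is blocked at eps.
Path 2: gamma → eps ← delta → mu ← eta → nu → zeta
  eps is a collider here and neither eps nor any of its descendants is conditioned on, so the collider stays closed — the path is blocked at eps.
Path 3: gamma → eps ← delta → eta → nu → zeta
  eps is a collider here and neither eps nor any of its descendants is conditioned on, so the collider stays closed — the path is blocked at eps.
Path 4: gamma → eps ← delta → eta → mu ← zeta
  eps is a collider here and neither eps nor any of its descendants is conditioned on, so the collider stays closed — the path is blocked at eps.
Since every path is blocked, d-separation holds.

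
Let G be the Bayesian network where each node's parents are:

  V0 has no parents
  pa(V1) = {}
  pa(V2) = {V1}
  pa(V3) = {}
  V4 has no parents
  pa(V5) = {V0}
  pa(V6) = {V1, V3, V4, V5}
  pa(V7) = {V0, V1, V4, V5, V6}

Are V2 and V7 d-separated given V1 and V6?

5 paths connect V2 and V7; each must be blocked for d-separation to hold:
  1. V2 ← V1 → V6 → V7 — V1:fork[blocks]; V6:chain[blocks] ⇒ blocked
  2. V2 ← V1 → V6 ← V5 → V7 — V1:fork[blocks]; V6:collider[open]; V5:fork[open] ⇒ blocked
  3. V2 ← V1 → V6 ← V5 ← V0 → V7 — V1:fork[blocks]; V6:collider[open]; V5:chain[open]; V0:fork[open] ⇒ blocked
  4. V2 ← V1 → V6 ← V4 → V7 — V1:fork[blocks]; V6:collider[open]; V4:fork[open] ⇒ blocked
  5. V2 ← V1 → V7 — V1:fork[blocks] ⇒ blocked
All paths are blocked; V2 ⊥ V7 | {V1, V6} holds.

Yes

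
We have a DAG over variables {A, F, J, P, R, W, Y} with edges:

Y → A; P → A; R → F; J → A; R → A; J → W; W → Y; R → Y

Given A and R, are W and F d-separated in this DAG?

There are 4 undirected paths between W and F; checking each against the conditioning set {A, R}:
  1. W ← J → A ← R → F — J:fork[open]; A:collider[open]; R:fork[blocks] ⇒ blocked
  2. W ← J → A ← Y ← R → F — J:fork[open]; A:collider[open]; Y:chain[open]; R:fork[blocks] ⇒ blocked
  3. W → Y ← R → F — Y:collider[open]; R:fork[blocks] ⇒ blocked
  4. W → Y → A ← R → F — Y:chain[open]; A:collider[open]; R:fork[blocks] ⇒ blocked
All paths are blocked; W ⊥ F | {A, R} holds.

Yes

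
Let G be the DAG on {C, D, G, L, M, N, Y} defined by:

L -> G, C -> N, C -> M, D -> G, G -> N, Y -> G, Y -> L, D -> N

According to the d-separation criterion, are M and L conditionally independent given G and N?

No — M and L are not d-separated given {G, N}.

We examine all 4 paths between M and L:
Path 1: M ← C → N ← G ← L
  G is a chain here and G is conditioned on, so the path is blocked at G.
Path 2: M ← C → N ← G ← Y → L
  G is a chain here and G is conditioned on, so the path is blocked at G.
Path 3: M ← C → N ← D → G ← L
  C is a fork and C is not conditioned on; N is a collider and N is conditioned on, which opens it; D is a fork and D is not conditioned on; G is a collider and G is conditioned on, which opens it — no node blocks this path, so it is active.
Path 4: M ← C → N ← D → G ← Y → L
  C is a fork and C is not conditioned on; N is a collider and N is conditioned on, which opens it; D is a fork and D is not conditioned on; G is a collider and G is conditioned on, which opens it; Y is a fork and Y is not conditioned on — no node blocks this path, so it is active.
Since the path M ← C → N ← D → G ← L is active, M and L are not d-separated given {G, N}.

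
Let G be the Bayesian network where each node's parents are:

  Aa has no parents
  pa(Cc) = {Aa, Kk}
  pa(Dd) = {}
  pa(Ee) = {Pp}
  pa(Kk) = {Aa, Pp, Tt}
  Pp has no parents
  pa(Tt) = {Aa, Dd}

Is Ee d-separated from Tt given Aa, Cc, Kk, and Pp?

There are 3 undirected paths between Ee and Tt; checking each against the conditioning set {Aa, Cc, Kk, Pp}:
Path 1: Ee ← Pp → Kk → Cc ← Aa → Tt
  Pp is a fork here and Pp is conditioned on, so the path is blocked at Pp.
Path 2: Ee ← Pp → Kk ← Aa → Tt
  Pp is a fork here and Pp is conditioned on, so the path is blocked at Pp.
Path 3: Ee ← Pp → Kk ← Tt
  Pp is a fork here and Pp is conditioned on, so the path is blocked at Pp.
Since every path is blocked, d-separation holds.

Yes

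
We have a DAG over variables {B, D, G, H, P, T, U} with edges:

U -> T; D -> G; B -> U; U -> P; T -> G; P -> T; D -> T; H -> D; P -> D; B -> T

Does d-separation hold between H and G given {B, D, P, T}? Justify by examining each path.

5 paths connect H and G; each must be blocked for d-separation to hold:
Path 1: H → D ← P ← U ← B → T → G
  P is a chain here and P is conditioned on, so the path is blocked at P.
Path 2: H → D ← P ← U → T → G
  P is a chain here and P is conditioned on, so the path is blocked at P.
Path 3: H → D ← P → T → G
  P is a fork here and P is conditioned on, so the path is blocked at P.
Path 4: H → D → G
  D is a chain here and D is conditioned on, so the path is blocked at D.
Path 5: H → D → T → G
  D is a chain here and D is conditioned on, so the path is blocked at D.
All paths are blocked; H ⊥ G | {B, D, P, T} holds.

Yes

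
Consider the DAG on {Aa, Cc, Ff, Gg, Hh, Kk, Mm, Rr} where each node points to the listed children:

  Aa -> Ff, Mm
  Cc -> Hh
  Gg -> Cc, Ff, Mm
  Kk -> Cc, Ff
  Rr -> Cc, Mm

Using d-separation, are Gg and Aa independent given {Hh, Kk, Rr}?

Yes

There are 6 undirected paths between Gg and Aa; checking each against the conditioning set {Hh, Kk, Rr}:
Path 1: Gg → Mm ← Aa
  Mm is a collider here and neither Mm nor any of its descendants is conditioned on, so the collider stays closed — the path is blocked at Mm.
Path 2: Gg → Mm ← Rr → Cc ← Kk → Ff ← Aa
  Mm is a collider here and neither Mm nor any of its descendants is conditioned on, so the collider stays closed — the path is blocked at Mm.
Path 3: Gg → Cc ← Kk → Ff ← Aa
  Kk is a fork here and Kk is conditioned on, so the path is blocked at Kk.
Path 4: Gg → Cc ← Rr → Mm ← Aa
  Rr is a fork here and Rr is conditioned on, so the path is blocked at Rr.
Path 5: Gg → Ff ← Aa
  Ff is a collider here and neither Ff nor any of its descendants is conditioned on, so the collider stays closed — the path is blocked at Ff.
Path 6: Gg → Ff ← Kk → Cc ← Rr → Mm ← Aa
  Ff is a collider here and neither Ff nor any of its descendants is conditioned on, so the collider stays closed — the path is blocked at Ff.
All paths are blocked; Gg ⊥ Aa | {Hh, Kk, Rr} holds.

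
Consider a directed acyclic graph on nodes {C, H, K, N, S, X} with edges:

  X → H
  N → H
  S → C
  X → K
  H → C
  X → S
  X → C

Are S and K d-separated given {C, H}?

3 paths connect S and K; each must be blocked for d-separation to hold:
Path 1: S → C ← H ← X → K
  H is a chain here and H is conditioned on, so the path is blocked at H.
Path 2: S → C ← X → K
  C is a collider and C is conditioned on, which opens it; X is a fork and X is not conditioned on — no node blocks this path, so it is active.
Path 3: S ← X → K
  X is a fork and X is not conditioned on — no node blocks this path, so it is active.
Since the path S → C ← X → K is active, S and K are not d-separated given {C, H}.

No — S and K are not d-separated given {C, H}.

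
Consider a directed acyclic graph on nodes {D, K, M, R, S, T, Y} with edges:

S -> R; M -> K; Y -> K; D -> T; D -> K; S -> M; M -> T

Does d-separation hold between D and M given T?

No — D and M are not d-separated given {T}.

2 paths connect D and M; each must be blocked for d-separation to hold:
  1. D → T ← M — T:collider[open] ⇒ active
  2. D → K ← M — K:collider[blocks] ⇒ blocked
Since the path D → T ← M is active, D and M are not d-separated given {T}.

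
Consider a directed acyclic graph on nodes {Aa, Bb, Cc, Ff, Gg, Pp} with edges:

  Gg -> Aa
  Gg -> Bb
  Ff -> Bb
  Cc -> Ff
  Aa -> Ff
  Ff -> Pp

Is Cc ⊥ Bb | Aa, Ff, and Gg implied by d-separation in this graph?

Yes

2 paths connect Cc and Bb; each must be blocked for d-separation to hold:
  1. Cc → Ff ← Aa ← Gg → Bb — Ff:collider[open]; Aa:chain[blocks]; Gg:fork[blocks] ⇒ blocked
  2. Cc → Ff → Bb — Ff:chain[blocks] ⇒ blocked
All paths are blocked; Cc ⊥ Bb | {Aa, Ff, Gg} holds.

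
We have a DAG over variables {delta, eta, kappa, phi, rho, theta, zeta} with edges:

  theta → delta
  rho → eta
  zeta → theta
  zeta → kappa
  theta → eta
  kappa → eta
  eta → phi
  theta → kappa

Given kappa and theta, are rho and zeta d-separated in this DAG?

There are 4 undirected paths between rho and zeta; checking each against the conditioning set {kappa, theta}:
  1. rho → eta ← kappa ← zeta — eta:collider[blocks]; kappa:chain[blocks] ⇒ blocked
  2. rho → eta ← kappa ← theta ← zeta — eta:collider[blocks]; kappa:chain[blocks]; theta:chain[blocks] ⇒ blocked
  3. rho → eta ← theta ← zeta — eta:collider[blocks]; theta:chain[blocks] ⇒ blocked
  4. rho → eta ← theta → kappa ← zeta — eta:collider[blocks]; theta:fork[blocks]; kappa:collider[open] ⇒ blocked
Since every path is blocked, d-separation holds.

Yes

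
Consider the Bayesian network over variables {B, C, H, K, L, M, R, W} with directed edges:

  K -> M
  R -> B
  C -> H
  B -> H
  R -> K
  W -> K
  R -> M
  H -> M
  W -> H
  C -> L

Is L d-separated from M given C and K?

We examine all 5 paths between L and M:
Path 1: L ← C → H → M
  C is a fork here and C is conditioned on, so the path is blocked at C.
Path 2: L ← C → H ← B ← R → K → M
  C is a fork here and C is conditioned on, so the path is blocked at C.
Path 3: L ← C → H ← B ← R → M
  C is a fork here and C is conditioned on, so the path is blocked at C.
Path 4: L ← C → H ← W → K ← R → M
  C is a fork here and C is conditioned on, so the path is blocked at C.
Path 5: L ← C → H ← W → K → M
  C is a fork here and C is conditioned on, so the path is blocked at C.
Every path is blocked, so L and M are d-separated given {C, K}.

Yes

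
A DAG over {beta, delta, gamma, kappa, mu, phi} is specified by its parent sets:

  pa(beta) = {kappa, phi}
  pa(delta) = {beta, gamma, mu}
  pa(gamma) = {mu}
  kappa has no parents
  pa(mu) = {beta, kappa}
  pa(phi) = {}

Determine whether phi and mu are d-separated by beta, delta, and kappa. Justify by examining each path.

4 paths connect phi and mu; each must be blocked for d-separation to hold:
  1. phi → beta → mu — beta:chain[blocks] ⇒ blocked
  2. phi → beta → delta ← mu — beta:chain[blocks]; delta:collider[open] ⇒ blocked
  3. phi → beta → delta ← gamma ← mu — beta:chain[blocks]; delta:collider[open]; gamma:chain[open] ⇒ blocked
  4. phi → beta ← kappa → mu — beta:collider[open]; kappa:fork[blocks] ⇒ blocked
Since every path is blocked, d-separation holds.

Yes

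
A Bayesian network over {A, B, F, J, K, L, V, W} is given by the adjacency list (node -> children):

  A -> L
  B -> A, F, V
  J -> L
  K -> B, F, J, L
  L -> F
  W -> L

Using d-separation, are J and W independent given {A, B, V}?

Yes — J and W are d-separated given {A, B, V}.

6 paths connect J and W; each must be blocked for d-separation to hold:
Path 1: J → L ← W
  L is a collider here and neither L nor any of its descendants is conditioned on, so the collider stays closed — the path is blocked at L.
Path 2: J ← K → F ← L ← W
  F is a collider here and neither F nor any of its descendants is conditioned on, so the collider stays closed — the path is blocked at F.
Path 3: J ← K → F ← B → A → L ← W
  F is a collider here and neither F nor any of its descendants is conditioned on, so the collider stays closed — the path is blocked at F.
Path 4: J ← K → L ← W
  L is a collider here and neither L nor any of its descendants is conditioned on, so the collider stays closed — the path is blocked at L.
Path 5: J ← K → B → A → L ← W
  B is a chain here and B is conditioned on, so the path is blocked at B.
Path 6: J ← K → B → F ← L ← W
  B is a chain here and B is conditioned on, so the path is blocked at B.
Every path is blocked, so J and W are d-separated given {A, B, V}.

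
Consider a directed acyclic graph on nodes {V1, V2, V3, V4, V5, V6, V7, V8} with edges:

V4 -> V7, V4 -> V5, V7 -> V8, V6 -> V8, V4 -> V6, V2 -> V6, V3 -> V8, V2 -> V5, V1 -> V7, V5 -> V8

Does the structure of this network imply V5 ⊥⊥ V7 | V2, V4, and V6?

Yes

We examine all 6 paths between V5 and V7:
Path 1: V5 ← V2 → V6 ← V4 → V7
  V2 is a fork here and V2 is conditioned on, so the path is blocked at V2.
Path 2: V5 ← V2 → V6 → V8 ← V7
  V2 is a fork here and V2 is conditioned on, so the path is blocked at V2.
Path 3: V5 ← V4 → V7
  V4 is a fork here and V4 is conditioned on, so the path is blocked at V4.
Path 4: V5 ← V4 → V6 → V8 ← V7
  V4 is a fork here and V4 is conditioned on, so the path is blocked at V4.
Path 5: V5 → V8 ← V7
  V8 is a collider here and neither V8 nor any of its descendants is conditioned on, so the collider stays closed — the path is blocked at V8.
Path 6: V5 → V8 ← V6 ← V4 → V7
  V8 is a collider here and neither V8 nor any of its descendants is conditioned on, so the collider stays closed — the path is blocked at V8.
Since every path is blocked, d-separation holds.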